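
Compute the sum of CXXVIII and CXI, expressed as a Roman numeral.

CXXVIII = 128
CXI = 111
128 + 111 = 239

CCXXXIX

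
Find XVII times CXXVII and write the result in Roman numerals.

XVII = 17
CXXVII = 127
17 × 127 = 2159

MMCLIX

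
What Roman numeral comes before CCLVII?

CCLVII = 257, so the previous integer is 257 - 1 = 256

CCLVI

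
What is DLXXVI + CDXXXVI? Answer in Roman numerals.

DLXXVI = 576
CDXXXVI = 436
576 + 436 = 1012

MXII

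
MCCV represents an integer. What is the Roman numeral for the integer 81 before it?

MCCV = 1205
1205 - 81 = 1124

MCXXIV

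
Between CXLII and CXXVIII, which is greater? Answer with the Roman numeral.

CXLII = 142
CXXVIII = 128
142 is larger

CXLII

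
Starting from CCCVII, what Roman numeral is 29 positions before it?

CCCVII = 307
307 - 29 = 278

CCLXXVIII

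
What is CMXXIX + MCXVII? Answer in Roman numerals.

CMXXIX = 929
MCXVII = 1117
929 + 1117 = 2046

MMXLVI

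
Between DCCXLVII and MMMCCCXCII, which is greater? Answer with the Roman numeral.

DCCXLVII = 747
MMMCCCXCII = 3392
3392 is larger

MMMCCCXCII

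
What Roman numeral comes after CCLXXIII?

CCLXXIII = 273; next is 274

CCLXXIV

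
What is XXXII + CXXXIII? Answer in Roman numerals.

XXXII = 32
CXXXIII = 133
32 + 133 = 165

CLXV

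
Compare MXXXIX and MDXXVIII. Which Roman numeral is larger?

MXXXIX = 1039
MDXXVIII = 1528
1528 is larger

MDXXVIII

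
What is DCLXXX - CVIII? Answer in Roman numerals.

DCLXXX = 680
CVIII = 108
680 - 108 = 572

DLXXII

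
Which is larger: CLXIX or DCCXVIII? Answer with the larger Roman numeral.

CLXIX = 169
DCCXVIII = 718
718 is larger

DCCXVIII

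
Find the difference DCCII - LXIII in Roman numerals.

DCCII = 702
LXIII = 63
702 - 63 = 639

DCXXXIX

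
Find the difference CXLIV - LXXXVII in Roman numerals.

CXLIV = 144
LXXXVII = 87
144 - 87 = 57

LVII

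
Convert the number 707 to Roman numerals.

Convert 707 to Roman numerals:
  707 contains 1×500 (D)
  207 contains 2×100 (CC)
  7 contains 1×5 (V)
  2 contains 2×1 (II)

DCCVII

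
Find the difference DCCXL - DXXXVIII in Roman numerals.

DCCXL = 740
DXXXVIII = 538
740 - 538 = 202

CCII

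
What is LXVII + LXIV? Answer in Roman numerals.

LXVII = 67
LXIV = 64
67 + 64 = 131

CXXXI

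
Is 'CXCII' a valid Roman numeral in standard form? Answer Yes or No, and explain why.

'CXCII': Check the rules: uses only the symbols I, V, X, L, C, D, M; no symbol is repeated more than three times in a row; V, L and D each appear at most once; the only place a smaller symbol precedes a larger one is the allowed subtractive pair XC, the symbol right after such a pair (if any) is smaller than the pair's first symbol, and otherwise the values never increase from left to right. Value: C (100) + XC (90) + I (1) + I (1) = 192. So it is a valid standard Roman numeral.

Yes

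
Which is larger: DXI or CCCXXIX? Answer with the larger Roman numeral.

DXI = 511
CCCXXIX = 329
511 is larger

DXI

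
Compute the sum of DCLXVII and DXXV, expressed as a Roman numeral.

DCLXVII = 667
DXXV = 525
667 + 525 = 1192

MCXCII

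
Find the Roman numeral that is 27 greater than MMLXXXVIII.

MMLXXXVIII = 2088
2088 + 27 = 2115

MMCXV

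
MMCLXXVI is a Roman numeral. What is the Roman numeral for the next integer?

MMCLXXVI = 2176, so the next integer is 2176 + 1 = 2177

MMCLXXVII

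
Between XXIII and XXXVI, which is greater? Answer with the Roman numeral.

XXIII = 23
XXXVI = 36
36 is larger

XXXVI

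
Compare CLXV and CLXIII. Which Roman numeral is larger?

CLXV = 165
CLXIII = 163
165 is larger

CLXV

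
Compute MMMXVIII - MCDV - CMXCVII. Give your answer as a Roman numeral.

MMMXVIII = 3018, MCDV = 1405, CMXCVII = 997
3018 - 1405 = 1613
1613 - 997 = 616

DCXVI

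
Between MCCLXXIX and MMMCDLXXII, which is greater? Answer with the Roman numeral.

MCCLXXIX = 1279
MMMCDLXXII = 3472
3472 is larger

MMMCDLXXII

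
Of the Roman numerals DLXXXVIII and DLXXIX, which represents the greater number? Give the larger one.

DLXXXVIII = 588
DLXXIX = 579
588 is larger

DLXXXVIII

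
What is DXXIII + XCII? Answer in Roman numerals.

DXXIII = 523
XCII = 92
523 + 92 = 615

DCXV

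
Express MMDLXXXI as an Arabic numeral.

MMDLXXXI: M=1000, M=1000, D=500, L=50, X=10, X=10, X=10, I=1
1000 + 1000 + 500 + 50 + 10 + 10 + 10 + 1 = 2581

2581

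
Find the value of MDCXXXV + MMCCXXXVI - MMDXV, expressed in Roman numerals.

MDCXXXV = 1635, MMCCXXXVI = 2236, MMDXV = 2515
1635 + 2236 = 3871
3871 - 2515 = 1356

MCCCLVI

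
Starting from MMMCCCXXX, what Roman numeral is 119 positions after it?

MMMCCCXXX = 3330
3330 + 119 = 3449

MMMCDXLIX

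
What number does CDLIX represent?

CDLIX: CD=400, L=50, IX=9
400 + 50 + 9 = 459

459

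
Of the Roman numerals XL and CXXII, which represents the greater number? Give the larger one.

XL = 40
CXXII = 122
122 is larger

CXXII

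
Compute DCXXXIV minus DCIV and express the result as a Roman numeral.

DCXXXIV = 634
DCIV = 604
634 - 604 = 30

XXX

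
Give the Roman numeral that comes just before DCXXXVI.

DCXXXVI = 636, so the previous integer is 636 - 1 = 635

DCXXXV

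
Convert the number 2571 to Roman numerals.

Convert 2571 to Roman numerals:
  2571 contains 2×1000 (MM)
  571 contains 1×500 (D)
  71 contains 1×50 (L)
  21 contains 2×10 (XX)
  1 contains 1×1 (I)

MMDLXXI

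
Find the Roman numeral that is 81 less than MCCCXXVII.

MCCCXXVII = 1327
1327 - 81 = 1246

MCCXLVI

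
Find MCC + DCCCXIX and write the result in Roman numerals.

MCC = 1200
DCCCXIX = 819
1200 + 819 = 2019

MMXIX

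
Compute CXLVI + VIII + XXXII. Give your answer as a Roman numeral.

CXLVI = 146, VIII = 8, XXXII = 32
146 + 8 = 154
154 + 32 = 186

CLXXXVI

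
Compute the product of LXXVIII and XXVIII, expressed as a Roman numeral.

LXXVIII = 78
XXVIII = 28
78 × 28 = 2184

MMCLXXXIV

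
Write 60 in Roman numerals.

Convert 60 to Roman numerals:
  60 contains 1×50 (L)
  10 contains 1×10 (X)

LX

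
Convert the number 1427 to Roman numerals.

Convert 1427 to Roman numerals:
  1427 contains 1×1000 (M)
  427 contains 1×400 (CD)
  27 contains 2×10 (XX)
  7 contains 1×5 (V)
  2 contains 2×1 (II)

MCDXXVII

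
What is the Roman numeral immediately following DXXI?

DXXI = 521, so the next integer is 521 + 1 = 522

DXXII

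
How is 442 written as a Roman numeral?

Convert 442 to Roman numerals:
  442 contains 1×400 (CD)
  42 contains 1×40 (XL)
  2 contains 2×1 (II)

CDXLII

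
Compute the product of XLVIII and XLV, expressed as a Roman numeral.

XLVIII = 48
XLV = 45
48 × 45 = 2160

MMCLX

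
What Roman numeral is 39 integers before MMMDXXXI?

MMMDXXXI = 3531
3531 - 39 = 3492

MMMCDXCII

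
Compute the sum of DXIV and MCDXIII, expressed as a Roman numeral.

DXIV = 514
MCDXIII = 1413
514 + 1413 = 1927

MCMXXVII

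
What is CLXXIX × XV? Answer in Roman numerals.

CLXXIX = 179
XV = 15
179 × 15 = 2685

MMDCLXXXV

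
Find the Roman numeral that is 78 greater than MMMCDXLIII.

MMMCDXLIII = 3443
3443 + 78 = 3521

MMMDXXI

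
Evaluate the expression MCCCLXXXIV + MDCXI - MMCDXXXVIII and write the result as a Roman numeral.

MCCCLXXXIV = 1384, MDCXI = 1611, MMCDXXXVIII = 2438
1384 + 1611 = 2995
2995 - 2438 = 557

DLVII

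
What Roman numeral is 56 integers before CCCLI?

CCCLI = 351
351 - 56 = 295

CCXCV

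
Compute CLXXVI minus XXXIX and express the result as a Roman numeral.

CLXXVI = 176
XXXIX = 39
176 - 39 = 137

CXXXVII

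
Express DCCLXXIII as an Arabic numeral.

DCCLXXIII: D=500, C=100, C=100, L=50, X=10, X=10, I=1, I=1, I=1
500 + 100 + 100 + 50 + 10 + 10 + 1 + 1 + 1 = 773

773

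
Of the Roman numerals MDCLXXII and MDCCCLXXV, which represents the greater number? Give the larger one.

MDCLXXII = 1672
MDCCCLXXV = 1875
1875 is larger

MDCCCLXXV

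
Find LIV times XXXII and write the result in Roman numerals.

LIV = 54
XXXII = 32
54 × 32 = 1728

MDCCXXVIII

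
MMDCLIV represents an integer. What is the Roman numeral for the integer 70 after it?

MMDCLIV = 2654
2654 + 70 = 2724

MMDCCXXIV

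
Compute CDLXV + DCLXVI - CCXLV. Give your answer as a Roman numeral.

CDLXV = 465, DCLXVI = 666, CCXLV = 245
465 + 666 = 1131
1131 - 245 = 886

DCCCLXXXVI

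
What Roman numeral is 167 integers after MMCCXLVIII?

MMCCXLVIII = 2248
2248 + 167 = 2415

MMCDXV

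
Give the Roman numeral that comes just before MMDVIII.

MMDVIII = 2508, so the previous integer is 2508 - 1 = 2507

MMDVII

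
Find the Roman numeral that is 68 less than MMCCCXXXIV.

MMCCCXXXIV = 2334
2334 - 68 = 2266

MMCCLXVI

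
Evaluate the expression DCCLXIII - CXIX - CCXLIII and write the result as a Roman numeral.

DCCLXIII = 763, CXIX = 119, CCXLIII = 243
763 - 119 = 644
644 - 243 = 401

CDI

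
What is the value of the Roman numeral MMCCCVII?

MMCCCVII: M=1000, M=1000, C=100, C=100, C=100, V=5, I=1, I=1
1000 + 1000 + 100 + 100 + 100 + 5 + 1 + 1 = 2307

2307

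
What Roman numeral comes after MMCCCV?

MMCCCV = 2305, so the next integer is 2305 + 1 = 2306

MMCCCVI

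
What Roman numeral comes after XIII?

XIII = 13; next is 14

XIV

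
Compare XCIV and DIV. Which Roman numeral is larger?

XCIV = 94
DIV = 504
504 is larger

DIV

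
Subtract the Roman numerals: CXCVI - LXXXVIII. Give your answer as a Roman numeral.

CXCVI = 196
LXXXVIII = 88
196 - 88 = 108

CVIII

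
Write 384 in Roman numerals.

Convert 384 to Roman numerals:
  384 contains 3×100 (CCC)
  84 contains 1×50 (L)
  34 contains 3×10 (XXX)
  4 contains 1×4 (IV)

CCCLXXXIV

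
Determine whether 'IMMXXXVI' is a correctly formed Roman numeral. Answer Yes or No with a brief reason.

'IMMXXXVI': Invalid subtractive combination: IM

No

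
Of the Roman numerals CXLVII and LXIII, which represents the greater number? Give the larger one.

CXLVII = 147
LXIII = 63
147 is larger

CXLVII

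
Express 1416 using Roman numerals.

Convert 1416 to Roman numerals:
  1416 contains 1×1000 (M)
  416 contains 1×400 (CD)
  16 contains 1×10 (X)
  6 contains 1×5 (V)
  1 contains 1×1 (I)

MCDXVI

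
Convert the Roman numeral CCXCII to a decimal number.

CCXCII: C=100, C=100, XC=90, I=1, I=1
100 + 100 + 90 + 1 + 1 = 292

292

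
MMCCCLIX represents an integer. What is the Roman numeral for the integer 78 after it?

MMCCCLIX = 2359
2359 + 78 = 2437

MMCDXXXVII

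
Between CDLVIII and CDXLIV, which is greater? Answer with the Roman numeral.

CDLVIII = 458
CDXLIV = 444
458 is larger

CDLVIII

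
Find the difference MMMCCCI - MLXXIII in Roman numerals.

MMMCCCI = 3301
MLXXIII = 1073
3301 - 1073 = 2228

MMCCXXVIII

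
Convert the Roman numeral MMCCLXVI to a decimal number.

MMCCLXVI: M=1000, M=1000, C=100, C=100, L=50, X=10, V=5, I=1
1000 + 1000 + 100 + 100 + 50 + 10 + 5 + 1 = 2266

2266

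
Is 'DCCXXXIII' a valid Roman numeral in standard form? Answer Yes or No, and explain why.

'DCCXXXIII': Check the rules: uses only the symbols I, V, X, L, C, D, M; no symbol is repeated more than three times in a row; V, L and D each appear at most once; no smaller symbol precedes a larger one (values never increase from left to right). Value: D (500) + C (100) + C (100) + X (10) + X (10) + X (10) + I (1) + I (1) + I (1) = 733. So it is a valid standard Roman numeral.

Yes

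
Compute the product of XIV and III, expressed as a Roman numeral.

XIV = 14
III = 3
14 × 3 = 42

XLII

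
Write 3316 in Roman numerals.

Convert 3316 to Roman numerals:
  3316 contains 3×1000 (MMM)
  316 contains 3×100 (CCC)
  16 contains 1×10 (X)
  6 contains 1×5 (V)
  1 contains 1×1 (I)

MMMCCCXVI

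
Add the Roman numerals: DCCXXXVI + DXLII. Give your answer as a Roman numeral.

DCCXXXVI = 736
DXLII = 542
736 + 542 = 1278

MCCLXXVIII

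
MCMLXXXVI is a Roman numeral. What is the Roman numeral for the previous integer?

MCMLXXXVI = 1986; previous is 1985

MCMLXXXV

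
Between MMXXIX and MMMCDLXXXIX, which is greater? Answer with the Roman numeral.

MMXXIX = 2029
MMMCDLXXXIX = 3489
3489 is larger

MMMCDLXXXIX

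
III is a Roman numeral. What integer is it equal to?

III: I=1, I=1, I=1
1 + 1 + 1 = 3

3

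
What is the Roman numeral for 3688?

Convert 3688 to Roman numerals:
  3688 contains 3×1000 (MMM)
  688 contains 1×500 (D)
  188 contains 1×100 (C)
  88 contains 1×50 (L)
  38 contains 3×10 (XXX)
  8 contains 1×5 (V)
  3 contains 3×1 (III)

MMMDCLXXXVIII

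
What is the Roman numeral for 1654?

Convert 1654 to Roman numerals:
  1654 contains 1×1000 (M)
  654 contains 1×500 (D)
  154 contains 1×100 (C)
  54 contains 1×50 (L)
  4 contains 1×4 (IV)

MDCLIV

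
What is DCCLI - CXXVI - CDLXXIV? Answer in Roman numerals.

DCCLI = 751, CXXVI = 126, CDLXXIV = 474
751 - 126 = 625
625 - 474 = 151

CLI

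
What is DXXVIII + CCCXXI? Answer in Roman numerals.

DXXVIII = 528
CCCXXI = 321
528 + 321 = 849

DCCCXLIX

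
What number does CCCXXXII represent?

CCCXXXII: C=100, C=100, C=100, X=10, X=10, X=10, I=1, I=1
100 + 100 + 100 + 10 + 10 + 10 + 1 + 1 = 332

332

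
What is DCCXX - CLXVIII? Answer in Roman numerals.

DCCXX = 720
CLXVIII = 168
720 - 168 = 552

DLII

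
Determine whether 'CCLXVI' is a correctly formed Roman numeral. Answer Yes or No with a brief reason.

'CCLXVI': Check the rules: uses only the symbols I, V, X, L, C, D, M; no symbol is repeated more than three times in a row; V, L and D each appear at most once; no smaller symbol precedes a larger one (values never increase from left to right). Value: C (100) + C (100) + L (50) + X (10) + V (5) + I (1) = 266. So it is a valid standard Roman numeral.

Yes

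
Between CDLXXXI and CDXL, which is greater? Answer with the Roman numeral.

CDLXXXI = 481
CDXL = 440
481 is larger

CDLXXXI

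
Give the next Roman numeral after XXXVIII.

XXXVIII = 38, so the next integer is 38 + 1 = 39

XXXIX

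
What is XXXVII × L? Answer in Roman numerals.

XXXVII = 37
L = 50
37 × 50 = 1850

MDCCCL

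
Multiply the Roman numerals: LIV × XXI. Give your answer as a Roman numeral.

LIV = 54
XXI = 21
54 × 21 = 1134

MCXXXIV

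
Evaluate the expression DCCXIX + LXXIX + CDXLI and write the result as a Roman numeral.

DCCXIX = 719, LXXIX = 79, CDXLI = 441
719 + 79 = 798
798 + 441 = 1239

MCCXXXIX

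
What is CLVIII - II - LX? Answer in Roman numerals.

CLVIII = 158, II = 2, LX = 60
158 - 2 = 156
156 - 60 = 96

XCVI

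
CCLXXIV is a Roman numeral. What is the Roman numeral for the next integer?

CCLXXIV = 274; next is 275

CCLXXV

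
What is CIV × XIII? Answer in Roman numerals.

CIV = 104
XIII = 13
104 × 13 = 1352

MCCCLII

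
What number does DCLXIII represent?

DCLXIII: D=500, C=100, L=50, X=10, I=1, I=1, I=1
500 + 100 + 50 + 10 + 1 + 1 + 1 = 663

663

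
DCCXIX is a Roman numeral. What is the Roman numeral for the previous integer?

DCCXIX = 719, so the previous integer is 719 - 1 = 718

DCCXVIII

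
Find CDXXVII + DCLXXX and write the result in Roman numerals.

CDXXVII = 427
DCLXXX = 680
427 + 680 = 1107

MCVII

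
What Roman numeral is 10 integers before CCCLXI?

CCCLXI = 361
361 - 10 = 351

CCCLI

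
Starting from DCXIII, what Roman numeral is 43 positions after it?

DCXIII = 613
613 + 43 = 656

DCLVI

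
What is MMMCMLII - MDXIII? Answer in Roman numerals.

MMMCMLII = 3952
MDXIII = 1513
3952 - 1513 = 2439

MMCDXXXIX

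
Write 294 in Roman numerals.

Convert 294 to Roman numerals:
  294 contains 2×100 (CC)
  94 contains 1×90 (XC)
  4 contains 1×4 (IV)

CCXCIV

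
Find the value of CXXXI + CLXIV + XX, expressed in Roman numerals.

CXXXI = 131, CLXIV = 164, XX = 20
131 + 164 = 295
295 + 20 = 315

CCCXV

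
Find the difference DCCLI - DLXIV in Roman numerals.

DCCLI = 751
DLXIV = 564
751 - 564 = 187

CLXXXVII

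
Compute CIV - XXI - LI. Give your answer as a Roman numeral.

CIV = 104, XXI = 21, LI = 51
104 - 21 = 83
83 - 51 = 32

XXXII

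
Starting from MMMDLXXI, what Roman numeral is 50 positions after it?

MMMDLXXI = 3571
3571 + 50 = 3621

MMMDCXXI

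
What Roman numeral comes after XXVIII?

XXVIII = 28; next is 29

XXIX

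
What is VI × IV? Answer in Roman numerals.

VI = 6
IV = 4
6 × 4 = 24

XXIV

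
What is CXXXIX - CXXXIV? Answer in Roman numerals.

CXXXIX = 139
CXXXIV = 134
139 - 134 = 5

V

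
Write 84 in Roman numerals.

Convert 84 to Roman numerals:
  84 contains 1×50 (L)
  34 contains 3×10 (XXX)
  4 contains 1×4 (IV)

LXXXIV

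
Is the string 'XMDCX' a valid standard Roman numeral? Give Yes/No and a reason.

'XMDCX': Invalid subtractive combination: XM

No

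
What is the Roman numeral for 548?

Convert 548 to Roman numerals:
  548 contains 1×500 (D)
  48 contains 1×40 (XL)
  8 contains 1×5 (V)
  3 contains 3×1 (III)

DXLVIII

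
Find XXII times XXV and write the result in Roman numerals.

XXII = 22
XXV = 25
22 × 25 = 550

DL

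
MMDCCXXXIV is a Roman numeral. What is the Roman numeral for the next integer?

MMDCCXXXIV = 2734, so the next integer is 2734 + 1 = 2735

MMDCCXXXV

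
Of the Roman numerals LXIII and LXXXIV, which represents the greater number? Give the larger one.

LXIII = 63
LXXXIV = 84
84 is larger

LXXXIV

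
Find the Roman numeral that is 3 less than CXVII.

CXVII = 117
117 - 3 = 114

CXIV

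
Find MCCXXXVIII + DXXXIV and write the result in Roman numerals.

MCCXXXVIII = 1238
DXXXIV = 534
1238 + 534 = 1772

MDCCLXXII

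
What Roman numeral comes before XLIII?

XLIII = 43, so the previous integer is 43 - 1 = 42

XLII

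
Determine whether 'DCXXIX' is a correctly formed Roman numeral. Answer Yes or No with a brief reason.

'DCXXIX': Check the rules: uses only the symbols I, V, X, L, C, D, M; no symbol is repeated more than three times in a row; V, L and D each appear at most once; the only place a smaller symbol precedes a larger one is the allowed subtractive pair IX, the symbol right after such a pair (if any) is smaller than the pair's first symbol, and otherwise the values never increase from left to right. Value: D (500) + C (100) + X (10) + X (10) + IX (9) = 629. So it is a valid standard Roman numeral.

Yes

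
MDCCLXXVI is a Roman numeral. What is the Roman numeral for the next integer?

MDCCLXXVI = 1776, so the next integer is 1776 + 1 = 1777

MDCCLXXVII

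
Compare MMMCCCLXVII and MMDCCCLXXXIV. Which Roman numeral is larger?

MMMCCCLXVII = 3367
MMDCCCLXXXIV = 2884
3367 is larger

MMMCCCLXVII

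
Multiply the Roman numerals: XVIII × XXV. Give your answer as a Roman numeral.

XVIII = 18
XXV = 25
18 × 25 = 450

CDL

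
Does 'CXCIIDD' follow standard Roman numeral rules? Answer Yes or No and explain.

'CXCIIDD': D should not appear more than once

No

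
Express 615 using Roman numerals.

Convert 615 to Roman numerals:
  615 contains 1×500 (D)
  115 contains 1×100 (C)
  15 contains 1×10 (X)
  5 contains 1×5 (V)

DCXV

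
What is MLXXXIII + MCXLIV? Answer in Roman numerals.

MLXXXIII = 1083
MCXLIV = 1144
1083 + 1144 = 2227

MMCCXXVII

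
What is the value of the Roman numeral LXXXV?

LXXXV: L=50, X=10, X=10, X=10, V=5
50 + 10 + 10 + 10 + 5 = 85

85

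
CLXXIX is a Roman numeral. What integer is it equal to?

CLXXIX: C=100, L=50, X=10, X=10, IX=9
100 + 50 + 10 + 10 + 9 = 179

179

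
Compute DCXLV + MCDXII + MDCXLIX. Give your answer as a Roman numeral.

DCXLV = 645, MCDXII = 1412, MDCXLIX = 1649
645 + 1412 = 2057
2057 + 1649 = 3706

MMMDCCVI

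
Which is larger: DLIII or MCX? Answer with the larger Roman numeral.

DLIII = 553
MCX = 1110
1110 is larger

MCX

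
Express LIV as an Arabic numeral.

LIV: L=50, IV=4
50 + 4 = 54

54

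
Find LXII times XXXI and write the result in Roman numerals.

LXII = 62
XXXI = 31
62 × 31 = 1922

MCMXXII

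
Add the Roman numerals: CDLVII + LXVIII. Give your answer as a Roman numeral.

CDLVII = 457
LXVIII = 68
457 + 68 = 525

DXXV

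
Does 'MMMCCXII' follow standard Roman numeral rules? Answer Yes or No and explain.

'MMMCCXII': Check the rules: uses only the symbols I, V, X, L, C, D, M; no symbol is repeated more than three times in a row; V, L and D each appear at most once; no smaller symbol precedes a larger one (values never increase from left to right). Value: M (1000) + M (1000) + M (1000) + C (100) + C (100) + X (10) + I (1) + I (1) = 3212. So it is a valid standard Roman numeral.

Yes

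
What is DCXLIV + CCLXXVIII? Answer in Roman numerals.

DCXLIV = 644
CCLXXVIII = 278
644 + 278 = 922

CMXXII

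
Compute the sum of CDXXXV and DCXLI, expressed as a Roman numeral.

CDXXXV = 435
DCXLI = 641
435 + 641 = 1076

MLXXVI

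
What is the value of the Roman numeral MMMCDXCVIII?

MMMCDXCVIII: M=1000, M=1000, M=1000, CD=400, XC=90, V=5, I=1, I=1, I=1
1000 + 1000 + 1000 + 400 + 90 + 5 + 1 + 1 + 1 = 3498

3498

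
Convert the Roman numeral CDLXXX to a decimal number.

CDLXXX: CD=400, L=50, X=10, X=10, X=10
400 + 50 + 10 + 10 + 10 = 480

480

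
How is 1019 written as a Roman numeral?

Convert 1019 to Roman numerals:
  1019 contains 1×1000 (M)
  19 contains 1×10 (X)
  9 contains 1×9 (IX)

MXIX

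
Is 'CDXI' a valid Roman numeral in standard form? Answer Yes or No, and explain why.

'CDXI': Check the rules: uses only the symbols I, V, X, L, C, D, M; no symbol is repeated more than three times in a row; V, L and D each appear at most once; the only place a smaller symbol precedes a larger one is the allowed subtractive pair CD, the symbol right after such a pair (if any) is smaller than the pair's first symbol, and otherwise the values never increase from left to right. Value: CD (400) + X (10) + I (1) = 411. So it is a valid standard Roman numeral.

Yes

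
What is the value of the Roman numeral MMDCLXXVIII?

MMDCLXXVIII: M=1000, M=1000, D=500, C=100, L=50, X=10, X=10, V=5, I=1, I=1, I=1
1000 + 1000 + 500 + 100 + 50 + 10 + 10 + 5 + 1 + 1 + 1 = 2678

2678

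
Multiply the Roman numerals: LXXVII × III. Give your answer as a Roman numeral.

LXXVII = 77
III = 3
77 × 3 = 231

CCXXXI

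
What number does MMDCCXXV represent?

MMDCCXXV: M=1000, M=1000, D=500, C=100, C=100, X=10, X=10, V=5
1000 + 1000 + 500 + 100 + 100 + 10 + 10 + 5 = 2725

2725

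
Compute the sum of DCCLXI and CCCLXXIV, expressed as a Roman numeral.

DCCLXI = 761
CCCLXXIV = 374
761 + 374 = 1135

MCXXXV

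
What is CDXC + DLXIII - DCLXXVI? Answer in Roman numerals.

CDXC = 490, DLXIII = 563, DCLXXVI = 676
490 + 563 = 1053
1053 - 676 = 377

CCCLXXVII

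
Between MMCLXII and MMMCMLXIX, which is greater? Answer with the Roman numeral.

MMCLXII = 2162
MMMCMLXIX = 3969
3969 is larger

MMMCMLXIX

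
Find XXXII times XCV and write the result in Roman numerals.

XXXII = 32
XCV = 95
32 × 95 = 3040

MMMXL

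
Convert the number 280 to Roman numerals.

Convert 280 to Roman numerals:
  280 contains 2×100 (CC)
  80 contains 1×50 (L)
  30 contains 3×10 (XXX)

CCLXXX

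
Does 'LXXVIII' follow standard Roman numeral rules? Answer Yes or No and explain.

'LXXVIII': Check the rules: uses only the symbols I, V, X, L, C, D, M; no symbol is repeated more than three times in a row; V, L and D each appear at most once; no smaller symbol precedes a larger one (values never increase from left to right). Value: L (50) + X (10) + X (10) + V (5) + I (1) + I (1) + I (1) = 78. So it is a valid standard Roman numeral.

Yes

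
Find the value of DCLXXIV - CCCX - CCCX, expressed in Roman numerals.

DCLXXIV = 674, CCCX = 310, CCCX = 310
674 - 310 = 364
364 - 310 = 54

LIV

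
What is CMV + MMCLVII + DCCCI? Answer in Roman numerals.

CMV = 905, MMCLVII = 2157, DCCCI = 801
905 + 2157 = 3062
3062 + 801 = 3863

MMMDCCCLXIII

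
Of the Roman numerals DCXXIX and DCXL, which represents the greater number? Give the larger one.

DCXXIX = 629
DCXL = 640
640 is larger

DCXL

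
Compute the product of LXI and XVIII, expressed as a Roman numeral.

LXI = 61
XVIII = 18
61 × 18 = 1098

MXCVIII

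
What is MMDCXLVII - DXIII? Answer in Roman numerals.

MMDCXLVII = 2647
DXIII = 513
2647 - 513 = 2134

MMCXXXIV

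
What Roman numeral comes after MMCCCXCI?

MMCCCXCI = 2391; next is 2392

MMCCCXCII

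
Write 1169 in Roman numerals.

Convert 1169 to Roman numerals:
  1169 contains 1×1000 (M)
  169 contains 1×100 (C)
  69 contains 1×50 (L)
  19 contains 1×10 (X)
  9 contains 1×9 (IX)

MCLXIX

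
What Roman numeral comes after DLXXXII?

DLXXXII = 582; next is 583

DLXXXIII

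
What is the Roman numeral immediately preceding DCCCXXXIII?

DCCCXXXIII = 833, so the previous integer is 833 - 1 = 832

DCCCXXXII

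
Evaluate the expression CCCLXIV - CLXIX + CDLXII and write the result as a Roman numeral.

CCCLXIV = 364, CLXIX = 169, CDLXII = 462
364 - 169 = 195
195 + 462 = 657

DCLVII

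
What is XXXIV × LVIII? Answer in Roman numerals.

XXXIV = 34
LVIII = 58
34 × 58 = 1972

MCMLXXII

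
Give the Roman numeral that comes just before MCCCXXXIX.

MCCCXXXIX = 1339, so the previous integer is 1339 - 1 = 1338

MCCCXXXVIII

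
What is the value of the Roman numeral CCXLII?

CCXLII: C=100, C=100, XL=40, I=1, I=1
100 + 100 + 40 + 1 + 1 = 242

242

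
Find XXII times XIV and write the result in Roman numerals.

XXII = 22
XIV = 14
22 × 14 = 308

CCCVIII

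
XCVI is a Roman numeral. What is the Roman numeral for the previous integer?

XCVI = 96, so the previous integer is 96 - 1 = 95

XCV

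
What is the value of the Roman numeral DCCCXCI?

DCCCXCI: D=500, C=100, C=100, C=100, XC=90, I=1
500 + 100 + 100 + 100 + 90 + 1 = 891

891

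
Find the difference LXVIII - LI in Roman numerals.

LXVIII = 68
LI = 51
68 - 51 = 17

XVII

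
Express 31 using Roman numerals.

Convert 31 to Roman numerals:
  31 contains 3×10 (XXX)
  1 contains 1×1 (I)

XXXI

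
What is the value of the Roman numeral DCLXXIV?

DCLXXIV: D=500, C=100, L=50, X=10, X=10, IV=4
500 + 100 + 50 + 10 + 10 + 4 = 674

674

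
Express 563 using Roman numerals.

Convert 563 to Roman numerals:
  563 contains 1×500 (D)
  63 contains 1×50 (L)
  13 contains 1×10 (X)
  3 contains 3×1 (III)

DLXIII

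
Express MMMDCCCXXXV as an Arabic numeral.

MMMDCCCXXXV: M=1000, M=1000, M=1000, D=500, C=100, C=100, C=100, X=10, X=10, X=10, V=5
1000 + 1000 + 1000 + 500 + 100 + 100 + 100 + 10 + 10 + 10 + 5 = 3835

3835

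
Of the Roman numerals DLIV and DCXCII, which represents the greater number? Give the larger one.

DLIV = 554
DCXCII = 692
692 is larger

DCXCII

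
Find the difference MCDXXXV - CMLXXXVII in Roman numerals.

MCDXXXV = 1435
CMLXXXVII = 987
1435 - 987 = 448

CDXLVIII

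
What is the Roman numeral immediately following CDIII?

CDIII = 403; next is 404

CDIV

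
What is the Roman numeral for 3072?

Convert 3072 to Roman numerals:
  3072 contains 3×1000 (MMM)
  72 contains 1×50 (L)
  22 contains 2×10 (XX)
  2 contains 2×1 (II)

MMMLXXII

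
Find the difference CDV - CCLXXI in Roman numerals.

CDV = 405
CCLXXI = 271
405 - 271 = 134

CXXXIV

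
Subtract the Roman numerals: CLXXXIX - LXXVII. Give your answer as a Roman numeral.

CLXXXIX = 189
LXXVII = 77
189 - 77 = 112

CXII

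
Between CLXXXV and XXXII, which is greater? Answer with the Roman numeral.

CLXXXV = 185
XXXII = 32
185 is larger

CLXXXV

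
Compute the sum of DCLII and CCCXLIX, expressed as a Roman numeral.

DCLII = 652
CCCXLIX = 349
652 + 349 = 1001

MI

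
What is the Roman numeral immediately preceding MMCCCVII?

MMCCCVII = 2307; previous is 2306

MMCCCVI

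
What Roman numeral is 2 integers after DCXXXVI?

DCXXXVI = 636
636 + 2 = 638

DCXXXVIII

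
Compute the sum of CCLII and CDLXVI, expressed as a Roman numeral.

CCLII = 252
CDLXVI = 466
252 + 466 = 718

DCCXVIII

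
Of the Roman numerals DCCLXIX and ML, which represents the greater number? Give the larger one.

DCCLXIX = 769
ML = 1050
1050 is larger

ML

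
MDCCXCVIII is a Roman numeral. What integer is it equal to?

MDCCXCVIII: M=1000, D=500, C=100, C=100, XC=90, V=5, I=1, I=1, I=1
1000 + 500 + 100 + 100 + 90 + 5 + 1 + 1 + 1 = 1798

1798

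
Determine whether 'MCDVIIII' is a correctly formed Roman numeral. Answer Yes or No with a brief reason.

'MCDVIIII': More than 3 consecutive I's

No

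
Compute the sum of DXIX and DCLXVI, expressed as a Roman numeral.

DXIX = 519
DCLXVI = 666
519 + 666 = 1185

MCLXXXV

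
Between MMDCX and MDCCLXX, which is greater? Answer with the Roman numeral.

MMDCX = 2610
MDCCLXX = 1770
2610 is larger

MMDCX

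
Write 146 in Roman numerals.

Convert 146 to Roman numerals:
  146 contains 1×100 (C)
  46 contains 1×40 (XL)
  6 contains 1×5 (V)
  1 contains 1×1 (I)

CXLVI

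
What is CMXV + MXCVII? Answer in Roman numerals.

CMXV = 915
MXCVII = 1097
915 + 1097 = 2012

MMXII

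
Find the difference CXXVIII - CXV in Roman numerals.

CXXVIII = 128
CXV = 115
128 - 115 = 13

XIII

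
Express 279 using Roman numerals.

Convert 279 to Roman numerals:
  279 contains 2×100 (CC)
  79 contains 1×50 (L)
  29 contains 2×10 (XX)
  9 contains 1×9 (IX)

CCLXXIX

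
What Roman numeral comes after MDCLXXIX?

MDCLXXIX = 1679, so the next integer is 1679 + 1 = 1680

MDCLXXX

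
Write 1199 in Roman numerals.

Convert 1199 to Roman numerals:
  1199 contains 1×1000 (M)
  199 contains 1×100 (C)
  99 contains 1×90 (XC)
  9 contains 1×9 (IX)

MCXCIX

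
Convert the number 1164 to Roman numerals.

Convert 1164 to Roman numerals:
  1164 contains 1×1000 (M)
  164 contains 1×100 (C)
  64 contains 1×50 (L)
  14 contains 1×10 (X)
  4 contains 1×4 (IV)

MCLXIV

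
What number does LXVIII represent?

LXVIII: L=50, X=10, V=5, I=1, I=1, I=1
50 + 10 + 5 + 1 + 1 + 1 = 68

68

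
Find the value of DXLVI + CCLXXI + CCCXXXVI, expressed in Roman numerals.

DXLVI = 546, CCLXXI = 271, CCCXXXVI = 336
546 + 271 = 817
817 + 336 = 1153

MCLIII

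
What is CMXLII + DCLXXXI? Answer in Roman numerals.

CMXLII = 942
DCLXXXI = 681
942 + 681 = 1623

MDCXXIII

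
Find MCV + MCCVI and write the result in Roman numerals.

MCV = 1105
MCCVI = 1206
1105 + 1206 = 2311

MMCCCXI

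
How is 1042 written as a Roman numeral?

Convert 1042 to Roman numerals:
  1042 contains 1×1000 (M)
  42 contains 1×40 (XL)
  2 contains 2×1 (II)

MXLII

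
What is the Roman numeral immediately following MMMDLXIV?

MMMDLXIV = 3564; next is 3565

MMMDLXV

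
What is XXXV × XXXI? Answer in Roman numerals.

XXXV = 35
XXXI = 31
35 × 31 = 1085

MLXXXV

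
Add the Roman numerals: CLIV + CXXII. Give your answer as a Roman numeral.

CLIV = 154
CXXII = 122
154 + 122 = 276

CCLXXVI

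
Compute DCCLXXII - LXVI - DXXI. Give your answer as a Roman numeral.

DCCLXXII = 772, LXVI = 66, DXXI = 521
772 - 66 = 706
706 - 521 = 185

CLXXXV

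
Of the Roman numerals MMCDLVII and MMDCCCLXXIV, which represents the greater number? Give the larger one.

MMCDLVII = 2457
MMDCCCLXXIV = 2874
2874 is larger

MMDCCCLXXIV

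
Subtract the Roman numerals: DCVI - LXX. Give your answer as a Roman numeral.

DCVI = 606
LXX = 70
606 - 70 = 536

DXXXVI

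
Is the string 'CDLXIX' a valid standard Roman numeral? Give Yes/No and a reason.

'CDLXIX': Check the rules: uses only the symbols I, V, X, L, C, D, M; no symbol is repeated more than three times in a row; V, L and D each appear at most once; the only places a smaller symbol precedes a larger one are the allowed subtractive pairs CD, IX, the symbol right after such a pair (if any) is smaller than the pair's first symbol, and otherwise the values never increase from left to right. Value: CD (400) + L (50) + X (10) + IX (9) = 469. So it is a valid standard Roman numeral.

Yes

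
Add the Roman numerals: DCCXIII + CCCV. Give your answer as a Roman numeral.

DCCXIII = 713
CCCV = 305
713 + 305 = 1018

MXVIII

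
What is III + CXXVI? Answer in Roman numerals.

III = 3
CXXVI = 126
3 + 126 = 129

CXXIX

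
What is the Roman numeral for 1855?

Convert 1855 to Roman numerals:
  1855 contains 1×1000 (M)
  855 contains 1×500 (D)
  355 contains 3×100 (CCC)
  55 contains 1×50 (L)
  5 contains 1×5 (V)

MDCCCLV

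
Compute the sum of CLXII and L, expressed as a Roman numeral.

CLXII = 162
L = 50
162 + 50 = 212

CCXII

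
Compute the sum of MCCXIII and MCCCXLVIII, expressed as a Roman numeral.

MCCXIII = 1213
MCCCXLVIII = 1348
1213 + 1348 = 2561

MMDLXI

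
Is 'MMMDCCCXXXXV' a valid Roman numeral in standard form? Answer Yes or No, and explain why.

'MMMDCCCXXXXV': More than 3 consecutive X's

No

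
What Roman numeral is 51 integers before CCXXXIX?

CCXXXIX = 239
239 - 51 = 188

CLXXXVIII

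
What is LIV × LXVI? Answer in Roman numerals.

LIV = 54
LXVI = 66
54 × 66 = 3564

MMMDLXIV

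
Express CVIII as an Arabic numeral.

CVIII: C=100, V=5, I=1, I=1, I=1
100 + 5 + 1 + 1 + 1 = 108

108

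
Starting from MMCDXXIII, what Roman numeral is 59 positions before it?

MMCDXXIII = 2423
2423 - 59 = 2364

MMCCCLXIV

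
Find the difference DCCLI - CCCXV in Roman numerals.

DCCLI = 751
CCCXV = 315
751 - 315 = 436

CDXXXVI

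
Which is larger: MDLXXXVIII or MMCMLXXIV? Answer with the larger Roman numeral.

MDLXXXVIII = 1588
MMCMLXXIV = 2974
2974 is larger

MMCMLXXIV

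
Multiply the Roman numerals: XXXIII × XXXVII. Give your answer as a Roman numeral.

XXXIII = 33
XXXVII = 37
33 × 37 = 1221

MCCXXI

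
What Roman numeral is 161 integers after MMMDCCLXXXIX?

MMMDCCLXXXIX = 3789
3789 + 161 = 3950

MMMCML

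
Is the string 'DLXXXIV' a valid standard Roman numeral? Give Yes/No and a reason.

'DLXXXIV': Check the rules: uses only the symbols I, V, X, L, C, D, M; no symbol is repeated more than three times in a row; V, L and D each appear at most once; the only place a smaller symbol precedes a larger one is the allowed subtractive pair IV, the symbol right after such a pair (if any) is smaller than the pair's first symbol, and otherwise the values never increase from left to right. Value: D (500) + L (50) + X (10) + X (10) + X (10) + IV (4) = 584. So it is a valid standard Roman numeral.

Yes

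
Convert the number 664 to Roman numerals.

Convert 664 to Roman numerals:
  664 contains 1×500 (D)
  164 contains 1×100 (C)
  64 contains 1×50 (L)
  14 contains 1×10 (X)
  4 contains 1×4 (IV)

DCLXIV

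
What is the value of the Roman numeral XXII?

XXII: X=10, X=10, I=1, I=1
10 + 10 + 1 + 1 = 22

22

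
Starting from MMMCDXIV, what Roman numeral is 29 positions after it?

MMMCDXIV = 3414
3414 + 29 = 3443

MMMCDXLIII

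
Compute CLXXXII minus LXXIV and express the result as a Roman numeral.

CLXXXII = 182
LXXIV = 74
182 - 74 = 108

CVIII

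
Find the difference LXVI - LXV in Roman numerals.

LXVI = 66
LXV = 65
66 - 65 = 1

I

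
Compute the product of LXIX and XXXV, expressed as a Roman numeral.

LXIX = 69
XXXV = 35
69 × 35 = 2415

MMCDXV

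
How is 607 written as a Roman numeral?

Convert 607 to Roman numerals:
  607 contains 1×500 (D)
  107 contains 1×100 (C)
  7 contains 1×5 (V)
  2 contains 2×1 (II)

DCVII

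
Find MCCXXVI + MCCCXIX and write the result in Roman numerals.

MCCXXVI = 1226
MCCCXIX = 1319
1226 + 1319 = 2545

MMDXLV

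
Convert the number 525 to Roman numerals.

Convert 525 to Roman numerals:
  525 contains 1×500 (D)
  25 contains 2×10 (XX)
  5 contains 1×5 (V)

DXXV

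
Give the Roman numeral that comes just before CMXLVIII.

CMXLVIII = 948; previous is 947

CMXLVII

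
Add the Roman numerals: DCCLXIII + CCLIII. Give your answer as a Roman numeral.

DCCLXIII = 763
CCLIII = 253
763 + 253 = 1016

MXVI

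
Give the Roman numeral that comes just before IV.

IV = 4, so the previous integer is 4 - 1 = 3

III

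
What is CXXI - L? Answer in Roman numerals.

CXXI = 121
L = 50
121 - 50 = 71

LXXI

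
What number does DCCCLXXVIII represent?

DCCCLXXVIII: D=500, C=100, C=100, C=100, L=50, X=10, X=10, V=5, I=1, I=1, I=1
500 + 100 + 100 + 100 + 50 + 10 + 10 + 5 + 1 + 1 + 1 = 878

878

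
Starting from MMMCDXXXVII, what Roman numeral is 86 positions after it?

MMMCDXXXVII = 3437
3437 + 86 = 3523

MMMDXXIII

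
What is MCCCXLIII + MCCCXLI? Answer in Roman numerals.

MCCCXLIII = 1343
MCCCXLI = 1341
1343 + 1341 = 2684

MMDCLXXXIV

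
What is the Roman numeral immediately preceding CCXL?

CCXL = 240; previous is 239

CCXXXIX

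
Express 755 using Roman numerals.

Convert 755 to Roman numerals:
  755 contains 1×500 (D)
  255 contains 2×100 (CC)
  55 contains 1×50 (L)
  5 contains 1×5 (V)

DCCLV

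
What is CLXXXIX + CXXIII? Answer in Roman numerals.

CLXXXIX = 189
CXXIII = 123
189 + 123 = 312

CCCXII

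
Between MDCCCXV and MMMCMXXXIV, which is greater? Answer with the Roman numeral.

MDCCCXV = 1815
MMMCMXXXIV = 3934
3934 is larger

MMMCMXXXIV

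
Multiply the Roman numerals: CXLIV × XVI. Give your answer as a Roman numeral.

CXLIV = 144
XVI = 16
144 × 16 = 2304

MMCCCIV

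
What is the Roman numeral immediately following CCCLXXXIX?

CCCLXXXIX = 389, so the next integer is 389 + 1 = 390

CCCXC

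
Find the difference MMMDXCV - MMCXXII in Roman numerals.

MMMDXCV = 3595
MMCXXII = 2122
3595 - 2122 = 1473

MCDLXXIII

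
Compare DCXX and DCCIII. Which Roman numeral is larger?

DCXX = 620
DCCIII = 703
703 is larger

DCCIII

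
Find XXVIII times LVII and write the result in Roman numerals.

XXVIII = 28
LVII = 57
28 × 57 = 1596

MDXCVI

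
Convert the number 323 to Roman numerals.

Convert 323 to Roman numerals:
  323 contains 3×100 (CCC)
  23 contains 2×10 (XX)
  3 contains 3×1 (III)

CCCXXIII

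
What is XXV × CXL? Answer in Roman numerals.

XXV = 25
CXL = 140
25 × 140 = 3500

MMMD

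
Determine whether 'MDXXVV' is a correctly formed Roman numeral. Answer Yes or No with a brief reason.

'MDXXVV': V should not appear more than once

No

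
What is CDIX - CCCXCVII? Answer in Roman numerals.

CDIX = 409
CCCXCVII = 397
409 - 397 = 12

XII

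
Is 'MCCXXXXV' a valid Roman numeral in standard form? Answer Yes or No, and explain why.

'MCCXXXXV': More than 3 consecutive X's

No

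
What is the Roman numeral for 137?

Convert 137 to Roman numerals:
  137 contains 1×100 (C)
  37 contains 3×10 (XXX)
  7 contains 1×5 (V)
  2 contains 2×1 (II)

CXXXVII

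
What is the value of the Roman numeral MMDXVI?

MMDXVI: M=1000, M=1000, D=500, X=10, V=5, I=1
1000 + 1000 + 500 + 10 + 5 + 1 = 2516

2516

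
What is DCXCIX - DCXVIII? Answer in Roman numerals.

DCXCIX = 699
DCXVIII = 618
699 - 618 = 81

LXXXI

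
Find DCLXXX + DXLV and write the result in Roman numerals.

DCLXXX = 680
DXLV = 545
680 + 545 = 1225

MCCXXV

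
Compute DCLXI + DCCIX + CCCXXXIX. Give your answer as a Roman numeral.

DCLXI = 661, DCCIX = 709, CCCXXXIX = 339
661 + 709 = 1370
1370 + 339 = 1709

MDCCIX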